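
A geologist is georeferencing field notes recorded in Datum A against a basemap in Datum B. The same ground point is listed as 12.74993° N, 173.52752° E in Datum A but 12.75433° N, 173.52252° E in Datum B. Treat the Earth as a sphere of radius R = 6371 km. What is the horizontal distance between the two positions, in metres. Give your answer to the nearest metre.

Δφ = 12.75433° − 12.74993° = +0.00440°; Δλ = 173.52252° − 173.52752° = -0.00500°.
1° along a meridian = πR/180 = 111195 m.
ΔN = Δφ × 111195 = 489.3 m; ΔE = Δλ × 111195 × cos(12.74993°) = -0.00500 × 111195 × 0.975343 = -542.3 m.
Distance = √(ΔE² + ΔN²) = √((-542.3)² + 489.3²) = 730.4 m.

730 m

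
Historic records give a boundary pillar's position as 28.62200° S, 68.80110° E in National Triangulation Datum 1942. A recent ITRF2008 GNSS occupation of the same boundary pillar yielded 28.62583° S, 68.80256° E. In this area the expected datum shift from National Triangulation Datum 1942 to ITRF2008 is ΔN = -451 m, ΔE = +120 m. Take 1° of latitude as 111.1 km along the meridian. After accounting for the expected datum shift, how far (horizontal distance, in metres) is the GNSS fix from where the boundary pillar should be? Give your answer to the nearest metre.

Observed coordinate differences: Δφ = -0.00383°, Δλ = +0.00146°.
Converting to metres (1° lat = 111100 m, cos φ = 0.877799): observed ΔN = -425.5 m, observed ΔE = 142.4 m.
Subtracting the expected shift leaves a residual of -425.5 − (-451) = 25.5 m north and 142.4 − (120) = 22.4 m east.
Residual distance = √(25.5² + 22.4²) = 33.9 m.

34 m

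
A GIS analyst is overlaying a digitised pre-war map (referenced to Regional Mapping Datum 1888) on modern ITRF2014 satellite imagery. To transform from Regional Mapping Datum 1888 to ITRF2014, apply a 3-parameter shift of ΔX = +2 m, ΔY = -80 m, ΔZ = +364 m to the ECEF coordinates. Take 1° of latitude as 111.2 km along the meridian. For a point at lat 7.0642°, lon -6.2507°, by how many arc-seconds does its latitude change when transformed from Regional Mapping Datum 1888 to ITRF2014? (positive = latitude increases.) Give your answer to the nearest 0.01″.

Δφ = 11.65″

sin φ = 0.122981, cos φ = 0.992409, sin λ = -0.108879, cos λ = 0.994055.
North component: ΔN = −sin φ cos λ·ΔX − sin φ sin λ·ΔY + cos φ·ΔZ = −(0.122981)(0.994055)(2) − (0.122981)(-0.108879)(-80) + (0.992409)(364) = 359.92 m.
1° of latitude spans 111200 m, so Δφ = 359.92 / 111200 × 3600 = 11.652″.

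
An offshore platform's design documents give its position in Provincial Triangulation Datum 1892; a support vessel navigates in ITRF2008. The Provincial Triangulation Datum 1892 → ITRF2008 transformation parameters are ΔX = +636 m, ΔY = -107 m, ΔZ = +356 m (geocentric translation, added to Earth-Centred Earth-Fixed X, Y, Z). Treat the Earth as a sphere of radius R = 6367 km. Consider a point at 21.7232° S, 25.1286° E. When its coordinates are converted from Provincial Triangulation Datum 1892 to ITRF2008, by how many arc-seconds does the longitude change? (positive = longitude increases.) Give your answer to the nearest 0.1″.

Δλ = -12.8″

sin φ = -0.370123, cos φ = 0.928983, sin λ = 0.424651, cos λ = 0.905357.
East component: ΔE = −sin λ·ΔX + cos λ·ΔY = −(0.424651)(636) + (0.905357)(-107) = -366.95 m.
1° of latitude spans πR/180 = 111125 m; at latitude φ, 1° of longitude spans that × cos φ = 103233.3 m, so Δλ = -366.95 / 103233.3 × 3600 = -12.797″.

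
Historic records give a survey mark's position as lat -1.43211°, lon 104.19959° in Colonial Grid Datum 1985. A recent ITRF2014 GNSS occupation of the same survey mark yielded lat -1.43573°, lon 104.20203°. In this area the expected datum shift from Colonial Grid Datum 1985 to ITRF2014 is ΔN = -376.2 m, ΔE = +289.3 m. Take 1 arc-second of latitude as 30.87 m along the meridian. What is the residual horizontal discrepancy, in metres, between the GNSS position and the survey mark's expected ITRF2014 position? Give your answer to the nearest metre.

Observed coordinate differences: Δφ = -0.00362°, Δλ = +0.00244°.
Converting to metres (1° lat = 111132 m, cos φ = 0.999688): observed ΔN = -402.3 m, observed ΔE = 271.1 m.
Subtracting the expected shift leaves a residual of -402.3 − (-376.2) = -26.1 m north and 271.1 − (289.3) = -18.2 m east.
Residual distance = √((-26.1)² + (-18.2)²) = 31.8 m.

32 m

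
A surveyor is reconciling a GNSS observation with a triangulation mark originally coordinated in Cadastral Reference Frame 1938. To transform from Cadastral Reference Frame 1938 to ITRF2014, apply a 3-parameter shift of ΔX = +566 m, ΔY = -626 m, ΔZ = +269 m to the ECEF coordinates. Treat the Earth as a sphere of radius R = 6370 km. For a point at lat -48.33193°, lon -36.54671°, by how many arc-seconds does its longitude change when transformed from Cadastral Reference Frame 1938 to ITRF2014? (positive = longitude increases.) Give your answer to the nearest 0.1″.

sin φ = -0.747009, cos φ = 0.664814, sin λ = -0.595478, cos λ = 0.803372.
East component: ΔE = −sin λ·ΔX + cos λ·ΔY = −(-0.595478)(566) + (0.803372)(-626) = -165.87 m.
1° of latitude spans πR/180 = 111177 m; at latitude φ, 1° of longitude spans that × cos φ = 73912.4 m, so Δλ = -165.87 / 73912.4 × 3600 = -8.079″.

Δλ = -8.1″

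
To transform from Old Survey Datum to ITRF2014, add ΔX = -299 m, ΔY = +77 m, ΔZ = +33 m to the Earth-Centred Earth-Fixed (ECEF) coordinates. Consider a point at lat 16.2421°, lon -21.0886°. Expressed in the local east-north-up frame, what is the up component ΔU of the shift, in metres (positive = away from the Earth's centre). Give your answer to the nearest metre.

ΔU = -285 m

The local up (radial) axis is (cos φ cos λ, cos φ sin λ, sin φ), giving ΔU = -267.840 − 26.600 + 9.230 = -285.21 m.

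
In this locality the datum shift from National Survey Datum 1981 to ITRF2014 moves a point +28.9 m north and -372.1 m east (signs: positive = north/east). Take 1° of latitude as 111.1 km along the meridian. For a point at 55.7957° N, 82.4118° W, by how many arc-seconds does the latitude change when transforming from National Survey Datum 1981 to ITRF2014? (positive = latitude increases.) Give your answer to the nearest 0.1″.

Δφ = 0.9″

1° of latitude = 111.1 km, so Δφ = 28.9 / 111100 = 0.0002601° = 0.936″.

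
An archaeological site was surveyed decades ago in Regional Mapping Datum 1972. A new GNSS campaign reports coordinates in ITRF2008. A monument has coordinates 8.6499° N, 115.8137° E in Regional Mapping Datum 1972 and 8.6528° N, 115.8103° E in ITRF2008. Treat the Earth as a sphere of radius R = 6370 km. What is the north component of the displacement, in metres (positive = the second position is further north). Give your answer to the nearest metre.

ΔN = 322 m

Δφ = 8.6528° − 8.6499° = +0.0029°; Δλ = 115.8103° − 115.8137° = -0.0034°.
1° along a meridian = πR/180 = 111177 m.
ΔN = Δφ × 111177 = 322.4 m; ΔE = Δλ × 111177 × cos(8.6499°) = -0.0034 × 111177 × 0.988626 = -373.7 m.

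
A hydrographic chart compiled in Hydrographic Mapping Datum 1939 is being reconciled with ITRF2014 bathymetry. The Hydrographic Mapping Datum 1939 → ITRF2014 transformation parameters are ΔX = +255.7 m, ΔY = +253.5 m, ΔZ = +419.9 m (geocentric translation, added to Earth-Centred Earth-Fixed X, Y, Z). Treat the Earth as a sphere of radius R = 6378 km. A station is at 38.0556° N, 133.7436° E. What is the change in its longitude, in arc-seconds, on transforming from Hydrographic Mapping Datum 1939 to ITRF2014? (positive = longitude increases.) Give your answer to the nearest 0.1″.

sin φ = 0.616426, cos φ = 0.787413, sin λ = 0.722441, cos λ = -0.691432.
East component: ΔE = −sin λ·ΔX + cos λ·ΔY = −(0.722441)(255.7) + (-0.691432)(253.5) = -360.01 m.
1° of latitude spans πR/180 = 111317 m; at latitude φ, 1° of longitude spans that × cos φ = 87652.5 m, so Δλ = -360.01 / 87652.5 × 3600 = -14.786″.

Δλ = -14.8″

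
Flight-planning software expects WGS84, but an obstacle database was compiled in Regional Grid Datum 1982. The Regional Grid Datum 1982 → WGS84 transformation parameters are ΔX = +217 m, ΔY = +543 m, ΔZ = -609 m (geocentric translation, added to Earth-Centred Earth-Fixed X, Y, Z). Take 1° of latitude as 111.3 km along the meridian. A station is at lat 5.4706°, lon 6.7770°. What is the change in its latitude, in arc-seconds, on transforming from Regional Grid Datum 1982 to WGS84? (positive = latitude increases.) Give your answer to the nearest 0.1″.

Δφ = -20.5″

sin φ = 0.095335, cos φ = 0.995445, sin λ = 0.118005, cos λ = 0.993013.
North component: ΔN = −sin φ cos λ·ΔX − sin φ sin λ·ΔY + cos φ·ΔZ = −(0.095335)(0.993013)(217) − (0.095335)(0.118005)(543) + (0.995445)(-609) = -632.88 m.
1° of latitude spans 111300 m, so Δφ = -632.88 / 111300 × 3600 = -20.470″.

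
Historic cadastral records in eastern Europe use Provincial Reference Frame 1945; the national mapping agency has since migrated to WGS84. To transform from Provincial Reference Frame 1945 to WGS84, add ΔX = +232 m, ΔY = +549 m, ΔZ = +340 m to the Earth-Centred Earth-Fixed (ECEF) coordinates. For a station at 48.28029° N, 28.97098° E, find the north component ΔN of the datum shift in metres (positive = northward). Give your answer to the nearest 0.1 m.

The local north axis is (−sin φ cos λ, −sin φ sin λ, cos φ), giving ΔN = -151.498 − 198.483 + 226.266 = -123.72 m.

ΔN = -123.7 m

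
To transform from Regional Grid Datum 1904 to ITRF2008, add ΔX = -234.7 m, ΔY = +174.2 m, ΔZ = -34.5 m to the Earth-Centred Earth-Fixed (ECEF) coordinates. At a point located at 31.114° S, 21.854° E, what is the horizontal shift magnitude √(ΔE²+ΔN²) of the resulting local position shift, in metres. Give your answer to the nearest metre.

272 m

The local east axis at (φ, λ) is (−sin λ, cos λ, 0), so ΔE = −sin(21.854°)·(-234.7) + cos(21.854°)·174.2 = 249.05 m.
The local north axis is (−sin φ cos λ, −sin φ sin λ, cos φ), giving ΔN = -112.564 + 33.508 − 29.537 = -108.59 m.
Horizontal magnitude = √(ΔE² + ΔN²) = √(249.05² + (-108.59)²) = 271.69 m.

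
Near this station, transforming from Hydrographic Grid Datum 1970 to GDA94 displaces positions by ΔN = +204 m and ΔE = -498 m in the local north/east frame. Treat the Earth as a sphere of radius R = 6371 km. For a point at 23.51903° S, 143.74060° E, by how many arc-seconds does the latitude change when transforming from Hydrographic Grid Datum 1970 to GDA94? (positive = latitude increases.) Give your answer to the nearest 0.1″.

On a sphere of radius R, 1 rad of latitude = R, so Δφ = ΔN / R = 204.0 / 6371000 = 3.2020e-05 rad = 6.605″.

Δφ = 6.6″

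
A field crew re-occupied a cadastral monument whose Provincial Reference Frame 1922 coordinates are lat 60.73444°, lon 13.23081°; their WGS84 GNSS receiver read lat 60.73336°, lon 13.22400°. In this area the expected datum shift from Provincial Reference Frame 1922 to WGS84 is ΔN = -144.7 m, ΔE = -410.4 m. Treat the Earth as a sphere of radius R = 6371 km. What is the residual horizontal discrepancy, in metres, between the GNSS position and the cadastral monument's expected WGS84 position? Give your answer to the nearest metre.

47 m

Observed coordinate differences: Δφ = -0.00108°, Δλ = -0.00681°.
Converting to metres (1° lat = 111195 m, cos φ = 0.488858): observed ΔN = -120.1 m, observed ΔE = -370.2 m.
Subtracting the expected shift leaves a residual of -120.1 − (-144.7) = 24.6 m north and -370.2 − (-410.4) = 40.2 m east.
Residual distance = √(24.6² + 40.2²) = 47.2 m.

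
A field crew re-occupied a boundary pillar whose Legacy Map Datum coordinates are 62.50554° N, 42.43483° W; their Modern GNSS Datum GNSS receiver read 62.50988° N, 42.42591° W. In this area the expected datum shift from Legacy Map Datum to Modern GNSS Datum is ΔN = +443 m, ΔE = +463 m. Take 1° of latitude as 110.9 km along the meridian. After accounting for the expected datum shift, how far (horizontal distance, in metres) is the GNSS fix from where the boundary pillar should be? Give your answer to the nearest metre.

39 m

Observed coordinate differences: Δφ = +0.00434°, Δλ = +0.00892°.
Converting to metres (1° lat = 110900 m, cos φ = 0.461663): observed ΔN = 481.3 m, observed ΔE = 456.7 m.
Subtracting the expected shift leaves a residual of 481.3 − (443) = 38.3 m north and 456.7 − (463) = -6.3 m east.
Residual distance = √(38.3² + (-6.3)²) = 38.8 m.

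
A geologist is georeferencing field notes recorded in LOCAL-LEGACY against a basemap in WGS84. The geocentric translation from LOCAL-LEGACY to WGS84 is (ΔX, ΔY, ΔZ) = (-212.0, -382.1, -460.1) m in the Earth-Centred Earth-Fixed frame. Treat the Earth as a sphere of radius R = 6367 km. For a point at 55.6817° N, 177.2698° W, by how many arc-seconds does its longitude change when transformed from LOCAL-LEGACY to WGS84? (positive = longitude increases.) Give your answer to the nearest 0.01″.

sin φ = 0.825918, cos φ = 0.563790, sin λ = -0.047633, cos λ = -0.998865.
East component: ΔE = −sin λ·ΔX + cos λ·ΔY = −(-0.047633)(-212.0) + (-0.998865)(-382.1) = 371.57 m.
1° of latitude spans πR/180 = 111125 m; at latitude φ, 1° of longitude spans that × cos φ = 62651.2 m, so Δλ = 371.57 / 62651.2 × 3600 = 21.351″.

Δλ = 21.35″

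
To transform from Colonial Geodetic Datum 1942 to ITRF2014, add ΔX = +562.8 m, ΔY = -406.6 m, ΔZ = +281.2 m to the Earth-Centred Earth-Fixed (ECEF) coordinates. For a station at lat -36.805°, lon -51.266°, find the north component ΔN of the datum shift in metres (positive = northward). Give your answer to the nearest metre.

At φ = -36.805°, λ = -51.266°: sin φ = -0.599093, cos φ = 0.800679, sin λ = -0.780059, cos λ = 0.625706.
ΔN = −sin φ cos λ·ΔX − sin φ sin λ·ΔY + cos φ·ΔZ = −(-0.599093)(0.625706)(562.8) − (-0.599093)(-0.780059)(-406.6) + (0.800679)(281.2) = 626.14 m.

ΔN = 626 m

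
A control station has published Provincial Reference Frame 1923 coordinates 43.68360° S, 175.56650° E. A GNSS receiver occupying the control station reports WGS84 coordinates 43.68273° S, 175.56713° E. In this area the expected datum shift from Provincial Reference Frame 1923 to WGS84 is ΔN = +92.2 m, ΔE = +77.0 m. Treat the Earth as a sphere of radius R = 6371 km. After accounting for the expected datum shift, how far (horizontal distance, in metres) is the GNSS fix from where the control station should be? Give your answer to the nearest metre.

27 m

Observed coordinate differences: Δφ = +0.00087°, Δλ = +0.00063°.
Converting to metres (1° lat = 111195 m, cos φ = 0.723165): observed ΔN = 96.7 m, observed ΔE = 50.7 m.
Subtracting the expected shift leaves a residual of 96.7 − (92.2) = 4.5 m north and 50.7 − (77.0) = -26.3 m east.
Residual distance = √(4.5² + (-26.3)²) = 26.7 m.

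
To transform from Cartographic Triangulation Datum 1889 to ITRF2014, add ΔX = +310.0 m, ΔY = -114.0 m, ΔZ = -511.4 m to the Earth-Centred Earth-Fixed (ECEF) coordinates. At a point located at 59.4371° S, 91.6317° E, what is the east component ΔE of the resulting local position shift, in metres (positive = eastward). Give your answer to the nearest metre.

ΔE = -307 m

The local east axis at (φ, λ) is (−sin λ, cos λ, 0), so ΔE = −sin(91.6317°)·310.0 + cos(91.6317°)·(-114.0) = -306.63 m.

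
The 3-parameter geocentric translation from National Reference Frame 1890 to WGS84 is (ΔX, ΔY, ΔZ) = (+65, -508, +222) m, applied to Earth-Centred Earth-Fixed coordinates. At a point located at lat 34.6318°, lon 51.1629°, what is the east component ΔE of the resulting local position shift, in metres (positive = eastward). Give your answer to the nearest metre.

ΔE = -369 m

At φ = 34.6318°, λ = 51.1629°: sin φ = 0.568301, cos φ = 0.822821, sin λ = 0.778932, cos λ = 0.627108.
ΔE = −sin λ·ΔX + cos λ·ΔY = −(0.778932)·(65) + (0.627108)·(-508) = -369.20 m.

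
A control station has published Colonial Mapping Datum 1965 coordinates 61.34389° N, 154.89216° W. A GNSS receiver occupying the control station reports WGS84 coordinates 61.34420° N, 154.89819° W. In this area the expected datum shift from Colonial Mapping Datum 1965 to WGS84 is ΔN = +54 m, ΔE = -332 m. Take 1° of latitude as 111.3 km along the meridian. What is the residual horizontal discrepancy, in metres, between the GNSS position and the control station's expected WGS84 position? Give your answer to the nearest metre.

Observed coordinate differences: Δφ = +0.00031°, Δλ = -0.00603°.
Converting to metres (1° lat = 111300 m, cos φ = 0.479551): observed ΔN = 34.5 m, observed ΔE = -321.8 m.
Subtracting the expected shift leaves a residual of 34.5 − (54) = -19.5 m north and -321.8 − (-332) = 10.2 m east.
Residual distance = √((-19.5)² + 10.2²) = 22.0 m.

22 m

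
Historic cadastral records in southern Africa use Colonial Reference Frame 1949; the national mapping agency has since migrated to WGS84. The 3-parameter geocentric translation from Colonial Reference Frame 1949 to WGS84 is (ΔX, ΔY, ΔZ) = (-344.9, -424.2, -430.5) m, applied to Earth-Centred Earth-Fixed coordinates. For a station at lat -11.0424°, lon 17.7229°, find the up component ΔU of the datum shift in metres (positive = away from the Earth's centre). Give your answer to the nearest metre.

The local up (radial) axis is (cos φ cos λ, cos φ sin λ, sin φ), giving ΔU = -322.448 − 126.742 + 82.456 = -366.73 m.

ΔU = -367 m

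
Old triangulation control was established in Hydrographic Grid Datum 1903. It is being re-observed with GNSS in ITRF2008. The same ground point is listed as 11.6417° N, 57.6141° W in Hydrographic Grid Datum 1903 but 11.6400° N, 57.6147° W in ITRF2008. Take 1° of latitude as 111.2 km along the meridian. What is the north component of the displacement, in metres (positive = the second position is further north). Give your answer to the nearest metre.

ΔN = -189 m

Δφ = 11.6400° − 11.6417° = -0.0017°; Δλ = -57.6147° − -57.6141° = -0.0006°.
ΔN = Δφ × 111200 = -189.0 m; ΔE = Δλ × 111200 × cos(11.6417°) = -0.0006 × 111200 × 0.979429 = -65.3 m.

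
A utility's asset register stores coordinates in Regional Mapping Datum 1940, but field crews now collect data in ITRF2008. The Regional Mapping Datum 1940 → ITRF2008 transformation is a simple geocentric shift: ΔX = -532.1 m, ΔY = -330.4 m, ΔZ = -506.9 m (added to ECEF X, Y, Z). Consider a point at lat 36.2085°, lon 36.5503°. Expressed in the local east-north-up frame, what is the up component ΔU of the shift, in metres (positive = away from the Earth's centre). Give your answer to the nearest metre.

ΔU = -803 m

The local up (radial) axis is (cos φ cos λ, cos φ sin λ, sin φ), giving ΔU = -344.901 − 158.762 − 299.439 = -803.10 m.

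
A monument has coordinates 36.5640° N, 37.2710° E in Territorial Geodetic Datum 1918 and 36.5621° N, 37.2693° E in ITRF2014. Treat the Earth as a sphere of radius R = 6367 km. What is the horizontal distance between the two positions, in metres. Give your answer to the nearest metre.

260 m

Δφ = 36.5621° − 36.5640° = -0.0019°; Δλ = 37.2693° − 37.2710° = -0.0017°.
1° along a meridian = πR/180 = 111125 m.
ΔN = Δφ × 111125 = -211.1 m; ΔE = Δλ × 111125 × cos(36.5640°) = -0.0017 × 111125 × 0.803192 = -151.7 m.
Distance = √(ΔE² + ΔN²) = √((-151.7)² + (-211.1)²) = 260.0 m.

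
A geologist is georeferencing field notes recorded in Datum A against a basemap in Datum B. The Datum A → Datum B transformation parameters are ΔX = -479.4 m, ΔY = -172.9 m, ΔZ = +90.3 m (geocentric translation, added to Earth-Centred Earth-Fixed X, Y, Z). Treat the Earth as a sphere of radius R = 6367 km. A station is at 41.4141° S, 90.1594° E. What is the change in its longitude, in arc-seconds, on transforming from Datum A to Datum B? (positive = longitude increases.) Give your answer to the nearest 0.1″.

Δλ = 20.7″

sin φ = -0.661496, cos φ = 0.749948, sin λ = 0.999996, cos λ = -0.002782.
East component: ΔE = −sin λ·ΔX + cos λ·ΔY = −(0.999996)(-479.4) + (-0.002782)(-172.9) = 479.88 m.
1° of latitude spans πR/180 = 111125 m; at latitude φ, 1° of longitude spans that × cos φ = 83338.1 m, so Δλ = 479.88 / 83338.1 × 3600 = 20.730″.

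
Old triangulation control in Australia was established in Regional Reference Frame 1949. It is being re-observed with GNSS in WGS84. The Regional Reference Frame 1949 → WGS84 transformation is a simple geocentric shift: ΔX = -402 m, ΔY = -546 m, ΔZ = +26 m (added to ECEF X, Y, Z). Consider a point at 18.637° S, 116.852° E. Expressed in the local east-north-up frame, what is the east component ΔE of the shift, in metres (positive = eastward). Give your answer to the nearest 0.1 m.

At φ = -18.637°, λ = 116.852°: sin φ = -0.319571, cos φ = 0.947562, sin λ = 0.892176, cos λ = -0.451687.
ΔE = −sin λ·ΔX + cos λ·ΔY = −(0.892176)·(-402) + (-0.451687)·(-546) = 605.28 m.

ΔE = 605.3 m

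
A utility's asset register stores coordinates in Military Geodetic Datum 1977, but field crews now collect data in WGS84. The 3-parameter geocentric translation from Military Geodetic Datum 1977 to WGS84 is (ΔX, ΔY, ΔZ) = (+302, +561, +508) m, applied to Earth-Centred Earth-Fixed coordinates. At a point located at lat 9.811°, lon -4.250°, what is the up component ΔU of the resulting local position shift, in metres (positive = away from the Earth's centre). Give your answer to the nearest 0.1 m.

At φ = 9.811°, λ = -4.250°: sin φ = 0.170399, cos φ = 0.985375, sin λ = -0.074108, cos λ = 0.997250.
ΔU = cos φ cos λ·ΔX + cos φ sin λ·ΔY + sin φ·ΔZ = (0.985375)(0.997250)(302) + (0.985375)(-0.074108)(561) + (0.170399)(508) = 342.36 m.

ΔU = 342.4 m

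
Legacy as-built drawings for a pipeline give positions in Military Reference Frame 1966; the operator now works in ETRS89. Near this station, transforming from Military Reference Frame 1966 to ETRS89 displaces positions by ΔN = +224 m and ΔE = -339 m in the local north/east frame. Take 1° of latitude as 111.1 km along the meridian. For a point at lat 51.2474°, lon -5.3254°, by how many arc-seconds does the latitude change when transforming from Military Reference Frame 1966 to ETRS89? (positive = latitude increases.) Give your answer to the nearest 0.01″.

Δφ = 7.26″

1° of latitude = 111.1 km, so Δφ = 224.0 / 111100 = 0.0020162° = 7.258″.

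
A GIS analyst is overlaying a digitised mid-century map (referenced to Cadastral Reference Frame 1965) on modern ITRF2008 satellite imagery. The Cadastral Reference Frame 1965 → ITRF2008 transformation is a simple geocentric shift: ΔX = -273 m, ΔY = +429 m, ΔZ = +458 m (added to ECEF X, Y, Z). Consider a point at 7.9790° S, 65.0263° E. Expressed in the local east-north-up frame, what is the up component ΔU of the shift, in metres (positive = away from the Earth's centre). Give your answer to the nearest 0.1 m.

ΔU = 207.4 m

At φ = -7.9790°, λ = 65.0263°: sin φ = -0.138810, cos φ = 0.990319, sin λ = 0.906502, cos λ = 0.422202.
ΔU = cos φ cos λ·ΔX + cos φ sin λ·ΔY + sin φ·ΔZ = (0.990319)(0.422202)(-273) + (0.990319)(0.906502)(429) + (-0.138810)(458) = 207.40 m.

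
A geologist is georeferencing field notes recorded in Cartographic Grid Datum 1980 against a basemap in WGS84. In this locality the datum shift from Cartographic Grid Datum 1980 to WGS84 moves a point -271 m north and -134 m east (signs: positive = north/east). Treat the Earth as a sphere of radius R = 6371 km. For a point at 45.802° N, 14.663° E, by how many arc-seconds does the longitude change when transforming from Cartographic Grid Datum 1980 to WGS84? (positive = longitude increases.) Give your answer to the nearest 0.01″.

At latitude 45.802°, cos φ = 0.697140.
One radian of longitude at latitude φ spans R cos φ, so Δλ = ΔE / (R cos φ) = -134.0 / (6371000 × 0.697140) = -3.0170e-05 rad = -6.223″.

Δλ = -6.22″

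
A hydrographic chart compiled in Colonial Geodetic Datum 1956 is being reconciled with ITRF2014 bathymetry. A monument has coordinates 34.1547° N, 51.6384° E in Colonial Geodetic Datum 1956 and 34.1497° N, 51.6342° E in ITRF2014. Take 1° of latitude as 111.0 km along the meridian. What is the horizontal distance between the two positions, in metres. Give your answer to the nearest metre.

676 m

Δφ = 34.1497° − 34.1547° = -0.0050°; Δλ = 51.6342° − 51.6384° = -0.0042°.
ΔN = Δφ × 111000 = -555.0 m; ΔE = Δλ × 111000 × cos(34.1547°) = -0.0042 × 111000 × 0.827525 = -385.8 m.
Distance = √(ΔE² + ΔN²) = √((-385.8)² + (-555.0)²) = 675.9 m.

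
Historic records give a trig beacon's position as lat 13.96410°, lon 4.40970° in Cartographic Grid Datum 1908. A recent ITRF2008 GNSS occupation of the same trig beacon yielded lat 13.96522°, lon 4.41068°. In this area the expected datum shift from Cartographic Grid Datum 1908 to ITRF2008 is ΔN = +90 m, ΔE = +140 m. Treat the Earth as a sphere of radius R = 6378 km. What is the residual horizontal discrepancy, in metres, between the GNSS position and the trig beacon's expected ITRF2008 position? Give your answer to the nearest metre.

Observed coordinate differences: Δφ = +0.00112°, Δλ = +0.00098°.
Converting to metres (1° lat = 111317 m, cos φ = 0.970447): observed ΔN = 124.7 m, observed ΔE = 105.9 m.
Subtracting the expected shift leaves a residual of 124.7 − (90) = 34.7 m north and 105.9 − (140) = -34.1 m east.
Residual distance = √(34.7² + (-34.1)²) = 48.7 m.

49 m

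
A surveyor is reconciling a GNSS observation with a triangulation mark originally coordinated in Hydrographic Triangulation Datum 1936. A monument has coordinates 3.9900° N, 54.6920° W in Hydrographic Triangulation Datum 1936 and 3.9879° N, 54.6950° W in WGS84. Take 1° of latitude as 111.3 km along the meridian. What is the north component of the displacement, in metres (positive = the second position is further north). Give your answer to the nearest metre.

ΔN = -234 m

Δφ = 3.9879° − 3.9900° = -0.0021°; Δλ = -54.6950° − -54.6920° = -0.0030°.
ΔN = Δφ × 111300 = -233.7 m; ΔE = Δλ × 111300 × cos(3.9900°) = -0.0030 × 111300 × 0.997576 = -333.1 m.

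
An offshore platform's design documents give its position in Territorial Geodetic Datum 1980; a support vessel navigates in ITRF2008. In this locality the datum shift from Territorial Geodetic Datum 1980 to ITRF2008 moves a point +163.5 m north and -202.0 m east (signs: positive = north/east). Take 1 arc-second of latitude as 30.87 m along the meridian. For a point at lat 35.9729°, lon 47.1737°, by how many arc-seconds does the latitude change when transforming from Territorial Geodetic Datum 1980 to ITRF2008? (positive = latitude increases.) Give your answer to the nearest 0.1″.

Δφ = 5.3″

1″ of latitude = 30.87 m, so Δφ = 163.5 / 30.87 = 5.296″.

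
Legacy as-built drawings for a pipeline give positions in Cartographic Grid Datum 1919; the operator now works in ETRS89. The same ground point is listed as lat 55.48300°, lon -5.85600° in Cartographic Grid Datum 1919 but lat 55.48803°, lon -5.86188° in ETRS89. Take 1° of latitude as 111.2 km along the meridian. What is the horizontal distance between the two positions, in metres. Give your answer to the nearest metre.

671 m

Δφ = 55.48803° − 55.48300° = +0.00503°; Δλ = -5.86188° − -5.85600° = -0.00588°.
ΔN = Δφ × 111200 = 559.3 m; ΔE = Δλ × 111200 × cos(55.48300°) = -0.00588 × 111200 × 0.566651 = -370.5 m.
Distance = √(ΔE² + ΔN²) = √((-370.5)² + 559.3²) = 670.9 m.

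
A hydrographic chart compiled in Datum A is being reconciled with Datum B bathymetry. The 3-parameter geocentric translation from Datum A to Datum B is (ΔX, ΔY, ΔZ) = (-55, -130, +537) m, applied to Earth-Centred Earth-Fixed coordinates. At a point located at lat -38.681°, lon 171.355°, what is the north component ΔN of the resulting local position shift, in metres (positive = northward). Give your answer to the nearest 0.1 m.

The local north axis is (−sin φ cos λ, −sin φ sin λ, cos φ), giving ΔN = 33.984 − 12.213 + 419.202 = 440.97 m.

ΔN = 441.0 m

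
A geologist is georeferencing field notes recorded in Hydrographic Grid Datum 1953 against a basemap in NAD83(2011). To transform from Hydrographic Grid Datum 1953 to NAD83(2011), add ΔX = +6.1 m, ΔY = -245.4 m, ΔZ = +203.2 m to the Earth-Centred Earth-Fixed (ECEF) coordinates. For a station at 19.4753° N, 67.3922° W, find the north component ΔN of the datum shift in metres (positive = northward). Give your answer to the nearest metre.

The local north axis is (−sin φ cos λ, −sin φ sin λ, cos φ), giving ΔN = -0.782 − 75.530 + 191.574 = 115.26 m.

ΔN = 115 m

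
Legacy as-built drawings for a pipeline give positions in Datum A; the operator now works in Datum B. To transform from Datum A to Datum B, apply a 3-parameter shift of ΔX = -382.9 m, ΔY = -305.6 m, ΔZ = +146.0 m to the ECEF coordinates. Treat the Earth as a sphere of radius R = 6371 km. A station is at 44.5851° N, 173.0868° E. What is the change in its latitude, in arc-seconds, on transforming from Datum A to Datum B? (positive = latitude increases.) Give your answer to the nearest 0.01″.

Δφ = -4.44″

sin φ = 0.701968, cos φ = 0.712209, sin λ = 0.120366, cos λ = -0.992730.
North component: ΔN = −sin φ cos λ·ΔX − sin φ sin λ·ΔY + cos φ·ΔZ = −(0.701968)(-0.992730)(-382.9) − (0.701968)(0.120366)(-305.6) + (0.712209)(146.0) = -137.03 m.
1° of latitude spans πR/180 = 111195 m, so Δφ = -137.03 / 111195 × 3600 = -4.436″.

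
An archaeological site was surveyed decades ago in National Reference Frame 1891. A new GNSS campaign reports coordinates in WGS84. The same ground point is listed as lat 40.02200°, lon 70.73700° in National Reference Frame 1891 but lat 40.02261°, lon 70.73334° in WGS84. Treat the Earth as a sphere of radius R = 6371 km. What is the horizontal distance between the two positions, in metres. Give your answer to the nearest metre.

Δφ = 40.02261° − 40.02200° = +0.00061°; Δλ = 70.73334° − 70.73700° = -0.00366°.
1° along a meridian = πR/180 = 111195 m.
ΔN = Δφ × 111195 = 67.8 m; ΔE = Δλ × 111195 × cos(40.02200°) = -0.00366 × 111195 × 0.765798 = -311.7 m.
Distance = √(ΔE² + ΔN²) = √((-311.7)² + 67.8²) = 319.0 m.

319 m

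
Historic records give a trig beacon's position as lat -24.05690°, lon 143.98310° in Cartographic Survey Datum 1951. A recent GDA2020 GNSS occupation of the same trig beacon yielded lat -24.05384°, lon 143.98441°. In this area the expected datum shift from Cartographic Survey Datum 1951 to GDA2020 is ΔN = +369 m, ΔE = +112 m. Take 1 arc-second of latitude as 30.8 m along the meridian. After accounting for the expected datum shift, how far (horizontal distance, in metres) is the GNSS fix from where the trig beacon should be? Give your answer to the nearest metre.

Observed coordinate differences: Δφ = +0.00306°, Δλ = +0.00131°.
Converting to metres (1° lat = 110880 m, cos φ = 0.913141): observed ΔN = 339.3 m, observed ΔE = 132.6 m.
Subtracting the expected shift leaves a residual of 339.3 − (369) = -29.7 m north and 132.6 − (112) = 20.6 m east.
Residual distance = √((-29.7)² + 20.6²) = 36.2 m.

36 m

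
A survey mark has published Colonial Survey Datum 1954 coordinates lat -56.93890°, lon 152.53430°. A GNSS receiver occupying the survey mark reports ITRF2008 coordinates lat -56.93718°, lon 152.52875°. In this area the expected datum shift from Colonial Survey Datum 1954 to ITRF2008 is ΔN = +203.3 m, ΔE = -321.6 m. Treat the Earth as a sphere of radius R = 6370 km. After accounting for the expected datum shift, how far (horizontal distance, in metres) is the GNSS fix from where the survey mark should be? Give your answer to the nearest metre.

Observed coordinate differences: Δφ = +0.00172°, Δλ = -0.00555°.
Converting to metres (1° lat = 111177 m, cos φ = 0.545533): observed ΔN = 191.2 m, observed ΔE = -336.6 m.
Subtracting the expected shift leaves a residual of 191.2 − (203.3) = -12.1 m north and -336.6 − (-321.6) = -15.0 m east.
Residual distance = √((-12.1)² + (-15.0)²) = 19.3 m.

19 m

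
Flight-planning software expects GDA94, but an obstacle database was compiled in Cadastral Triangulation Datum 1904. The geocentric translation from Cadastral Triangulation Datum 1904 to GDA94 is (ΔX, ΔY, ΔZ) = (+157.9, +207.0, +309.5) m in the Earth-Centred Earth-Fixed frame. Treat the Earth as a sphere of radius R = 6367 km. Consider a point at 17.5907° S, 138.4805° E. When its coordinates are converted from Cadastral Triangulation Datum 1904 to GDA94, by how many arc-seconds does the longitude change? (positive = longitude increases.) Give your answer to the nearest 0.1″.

sin φ = -0.302215, cos φ = 0.953240, sin λ = 0.662875, cos λ = -0.748730.
East component: ΔE = −sin λ·ΔX + cos λ·ΔY = −(0.662875)(157.9) + (-0.748730)(207.0) = -259.66 m.
1° of latitude spans πR/180 = 111125 m; at latitude φ, 1° of longitude spans that × cos φ = 105928.9 m, so Δλ = -259.66 / 105928.9 × 3600 = -8.824″.

Δλ = -8.8″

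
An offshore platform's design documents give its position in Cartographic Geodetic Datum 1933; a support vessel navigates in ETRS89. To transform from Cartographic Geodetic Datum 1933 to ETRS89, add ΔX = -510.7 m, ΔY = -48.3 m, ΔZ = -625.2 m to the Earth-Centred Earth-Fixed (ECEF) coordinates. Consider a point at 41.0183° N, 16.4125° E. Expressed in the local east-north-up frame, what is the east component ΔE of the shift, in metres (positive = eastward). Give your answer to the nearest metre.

ΔE = 98 m

The local east axis at (φ, λ) is (−sin λ, cos λ, 0), so ΔE = −sin(16.4125°)·(-510.7) + cos(16.4125°)·(-48.3) = 97.97 m.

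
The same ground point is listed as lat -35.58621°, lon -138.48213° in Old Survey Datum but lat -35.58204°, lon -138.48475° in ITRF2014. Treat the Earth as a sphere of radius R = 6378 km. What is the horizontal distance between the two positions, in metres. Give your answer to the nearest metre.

Δφ = -35.58204° − -35.58621° = +0.00417°; Δλ = -138.48475° − -138.48213° = -0.00262°.
1° along a meridian = πR/180 = 111317 m.
ΔN = Δφ × 111317 = 464.2 m; ΔE = Δλ × 111317 × cos(-35.58621°) = -0.00262 × 111317 × 0.813241 = -237.2 m.
Distance = √(ΔE² + ΔN²) = √((-237.2)² + 464.2²) = 521.3 m.

521 m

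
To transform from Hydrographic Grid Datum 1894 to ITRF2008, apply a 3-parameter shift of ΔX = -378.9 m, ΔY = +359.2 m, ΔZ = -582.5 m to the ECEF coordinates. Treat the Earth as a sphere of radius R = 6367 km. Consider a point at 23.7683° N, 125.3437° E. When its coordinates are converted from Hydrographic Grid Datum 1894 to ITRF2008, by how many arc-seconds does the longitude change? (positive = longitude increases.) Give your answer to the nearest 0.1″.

sin φ = 0.403039, cos φ = 0.915183, sin λ = 0.815697, cos λ = -0.578480.
East component: ΔE = −sin λ·ΔX + cos λ·ΔY = −(0.815697)(-378.9) + (-0.578480)(359.2) = 101.28 m.
1° of latitude spans πR/180 = 111125 m; at latitude φ, 1° of longitude spans that × cos φ = 101699.8 m, so Δλ = 101.28 / 101699.8 × 3600 = 3.585″.

Δλ = 3.6″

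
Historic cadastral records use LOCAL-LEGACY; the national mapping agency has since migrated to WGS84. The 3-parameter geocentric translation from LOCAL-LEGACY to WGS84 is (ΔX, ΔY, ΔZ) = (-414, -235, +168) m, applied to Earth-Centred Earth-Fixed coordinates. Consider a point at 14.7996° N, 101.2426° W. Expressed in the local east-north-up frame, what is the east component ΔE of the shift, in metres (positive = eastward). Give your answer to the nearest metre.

ΔE = -360 m

At φ = 14.7996°, λ = -101.2426°: sin φ = 0.255439, cos φ = 0.966825, sin λ = -0.980810, cos λ = -0.194964.
ΔE = −sin λ·ΔX + cos λ·ΔY = −(-0.980810)·(-414) + (-0.194964)·(-235) = -360.24 m.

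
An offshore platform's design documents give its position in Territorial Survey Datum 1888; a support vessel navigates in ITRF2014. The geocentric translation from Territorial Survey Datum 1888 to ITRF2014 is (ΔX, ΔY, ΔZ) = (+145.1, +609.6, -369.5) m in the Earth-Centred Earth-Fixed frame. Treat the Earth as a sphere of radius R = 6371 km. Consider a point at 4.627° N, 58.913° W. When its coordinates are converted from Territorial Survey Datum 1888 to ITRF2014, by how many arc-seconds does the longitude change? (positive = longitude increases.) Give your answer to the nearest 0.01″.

sin φ = 0.080669, cos φ = 0.996741, sin λ = -0.856384, cos λ = 0.516339.
East component: ΔE = −sin λ·ΔX + cos λ·ΔY = −(-0.856384)(145.1) + (0.516339)(609.6) = 439.02 m.
1° of latitude spans πR/180 = 111195 m; at latitude φ, 1° of longitude spans that × cos φ = 110832.5 m, so Δλ = 439.02 / 110832.5 × 3600 = 14.260″.

Δλ = 14.26″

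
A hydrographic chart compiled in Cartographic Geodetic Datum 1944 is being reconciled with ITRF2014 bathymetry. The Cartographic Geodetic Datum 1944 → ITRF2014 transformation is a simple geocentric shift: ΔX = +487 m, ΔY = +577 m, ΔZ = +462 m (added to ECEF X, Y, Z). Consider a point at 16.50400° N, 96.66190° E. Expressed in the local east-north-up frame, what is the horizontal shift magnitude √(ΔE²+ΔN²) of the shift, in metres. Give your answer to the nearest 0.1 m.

625.3 m

The local east axis at (φ, λ) is (−sin λ, cos λ, 0), so ΔE = −sin(96.66190°)·487 + cos(96.66190°)·577 = -550.65 m.
The local north axis is (−sin φ cos λ, −sin φ sin λ, cos φ), giving ΔN = 16.050 − 162.809 + 442.966 = 296.21 m.
Horizontal magnitude = √(ΔE² + ΔN²) = √((-550.65)² + 296.21²) = 625.26 m.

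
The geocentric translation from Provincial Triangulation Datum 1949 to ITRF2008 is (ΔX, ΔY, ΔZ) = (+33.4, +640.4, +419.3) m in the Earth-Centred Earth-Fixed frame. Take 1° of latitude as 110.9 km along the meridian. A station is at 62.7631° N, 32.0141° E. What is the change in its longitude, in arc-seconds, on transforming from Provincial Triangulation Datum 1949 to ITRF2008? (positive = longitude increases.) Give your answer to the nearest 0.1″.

Δλ = 37.3″

sin φ = 0.889122, cos φ = 0.457671, sin λ = 0.530128, cos λ = 0.847918.
East component: ΔE = −sin λ·ΔX + cos λ·ΔY = −(0.530128)(33.4) + (0.847918)(640.4) = 525.30 m.
1° of latitude spans 110900 m; at latitude φ, 1° of longitude spans that × cos φ = 50755.7 m, so Δλ = 525.30 / 50755.7 × 3600 = 37.259″.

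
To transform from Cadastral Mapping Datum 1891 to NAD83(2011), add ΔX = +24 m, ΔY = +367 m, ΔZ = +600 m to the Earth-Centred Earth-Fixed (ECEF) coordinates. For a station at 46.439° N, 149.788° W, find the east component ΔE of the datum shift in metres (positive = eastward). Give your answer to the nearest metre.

ΔE = -305 m

At φ = 46.439°, λ = -149.788°: sin φ = 0.724641, cos φ = 0.689126, sin λ = -0.503201, cos λ = -0.864169.
ΔE = −sin λ·ΔX + cos λ·ΔY = −(-0.503201)·(24) + (-0.864169)·(367) = -305.07 m.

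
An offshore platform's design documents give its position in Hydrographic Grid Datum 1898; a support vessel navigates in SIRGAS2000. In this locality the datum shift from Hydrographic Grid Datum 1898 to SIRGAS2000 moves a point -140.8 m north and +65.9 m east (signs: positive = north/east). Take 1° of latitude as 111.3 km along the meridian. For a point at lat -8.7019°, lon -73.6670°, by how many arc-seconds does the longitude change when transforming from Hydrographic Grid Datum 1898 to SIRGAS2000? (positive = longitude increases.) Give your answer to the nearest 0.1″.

Δλ = 2.2″

At latitude -8.7019°, cos φ = 0.988489.
1° of longitude at this latitude = 111.3 × cos φ = 110.02 km, so Δλ = 65.9 / 110018.8 = 0.0005990° = 2.156″.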